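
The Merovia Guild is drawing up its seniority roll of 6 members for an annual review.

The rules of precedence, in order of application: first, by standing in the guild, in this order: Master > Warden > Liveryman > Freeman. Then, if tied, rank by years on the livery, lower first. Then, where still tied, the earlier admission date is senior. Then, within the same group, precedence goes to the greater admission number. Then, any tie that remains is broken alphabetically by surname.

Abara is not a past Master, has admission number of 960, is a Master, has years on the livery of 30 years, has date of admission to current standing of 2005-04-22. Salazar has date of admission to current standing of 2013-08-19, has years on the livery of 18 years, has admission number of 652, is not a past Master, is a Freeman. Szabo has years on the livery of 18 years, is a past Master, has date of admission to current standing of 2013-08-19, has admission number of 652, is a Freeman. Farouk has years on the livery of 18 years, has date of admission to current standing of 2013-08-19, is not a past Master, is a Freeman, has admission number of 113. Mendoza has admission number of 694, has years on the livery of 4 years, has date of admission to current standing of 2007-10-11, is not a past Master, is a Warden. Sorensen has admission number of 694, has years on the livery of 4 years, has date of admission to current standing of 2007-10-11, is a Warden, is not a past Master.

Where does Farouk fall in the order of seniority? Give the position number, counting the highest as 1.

6

By standing in the guild: Abara (Master); then Mendoza and Sorensen (Warden); then Salazar, Szabo and Farouk (Freeman).
Mendoza and Sorensen both have years on the livery 4 years, so the next rule applies.
Mendoza and Sorensen both have date of admission to current standing 2007-10-11, so the next rule applies.
Mendoza and Sorensen both have admission number 694, so the next rule applies.
Among Mendoza and Sorensen, alphabetically by surname: Mendoza before Sorensen.
Salazar, Szabo and Farouk all have years on the livery 18 years, so the next rule applies.
Salazar, Szabo and Farouk all have date of admission to current standing 2013-08-19, so the next rule applies.
Among Salazar, Szabo and Farouk, by admission number (higher first): Salazar and Szabo (652) before Farouk (113).
Among Salazar and Szabo, alphabetically by surname: Salazar before Szabo.
Order: Abara, Mendoza, Sorensen, Salazar, Szabo, Farouk. So position 6.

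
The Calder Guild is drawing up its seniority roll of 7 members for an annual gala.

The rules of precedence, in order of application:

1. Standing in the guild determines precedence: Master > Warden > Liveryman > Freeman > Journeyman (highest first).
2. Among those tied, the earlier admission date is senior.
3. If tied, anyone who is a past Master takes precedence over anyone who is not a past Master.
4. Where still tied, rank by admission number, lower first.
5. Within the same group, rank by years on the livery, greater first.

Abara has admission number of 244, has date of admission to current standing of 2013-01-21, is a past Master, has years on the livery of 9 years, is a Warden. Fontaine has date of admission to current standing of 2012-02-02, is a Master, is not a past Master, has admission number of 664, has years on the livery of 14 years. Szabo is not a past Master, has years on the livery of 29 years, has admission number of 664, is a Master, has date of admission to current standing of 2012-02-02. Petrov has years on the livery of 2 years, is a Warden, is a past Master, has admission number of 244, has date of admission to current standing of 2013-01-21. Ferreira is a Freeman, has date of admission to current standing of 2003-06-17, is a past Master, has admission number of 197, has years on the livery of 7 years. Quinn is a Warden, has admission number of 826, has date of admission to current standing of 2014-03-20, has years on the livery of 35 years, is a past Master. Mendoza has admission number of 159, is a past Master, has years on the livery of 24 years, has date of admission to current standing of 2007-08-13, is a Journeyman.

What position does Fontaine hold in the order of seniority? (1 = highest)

2

By standing in the guild: Szabo and Fontaine (Master); then Abara, Petrov and Quinn (Warden); then Ferreira (Freeman); then Mendoza (Journeyman).
Szabo and Fontaine both have date of admission to current standing 2012-02-02, so the next rule applies.
Szabo and Fontaine are each not a past Master, so the next rule applies.
Szabo and Fontaine both have admission number 664, so the next rule applies.
Among Szabo and Fontaine, by years on the livery (higher first): Szabo (29 years) before Fontaine (14 years).
Among Abara, Petrov and Quinn, by date of admission to current standing (earlier first): Abara and Petrov (2013-01-21) before Quinn (2014-03-20).
Abara and Petrov are each a past Master, so the next rule applies.
Abara and Petrov both have admission number 244, so the next rule applies.
Among Abara and Petrov, by years on the livery (higher first): Abara (9 years) before Petrov (2 years).
Order: Szabo, Fontaine, Abara, Petrov, Quinn, Ferreira, Mendoza. So position 2.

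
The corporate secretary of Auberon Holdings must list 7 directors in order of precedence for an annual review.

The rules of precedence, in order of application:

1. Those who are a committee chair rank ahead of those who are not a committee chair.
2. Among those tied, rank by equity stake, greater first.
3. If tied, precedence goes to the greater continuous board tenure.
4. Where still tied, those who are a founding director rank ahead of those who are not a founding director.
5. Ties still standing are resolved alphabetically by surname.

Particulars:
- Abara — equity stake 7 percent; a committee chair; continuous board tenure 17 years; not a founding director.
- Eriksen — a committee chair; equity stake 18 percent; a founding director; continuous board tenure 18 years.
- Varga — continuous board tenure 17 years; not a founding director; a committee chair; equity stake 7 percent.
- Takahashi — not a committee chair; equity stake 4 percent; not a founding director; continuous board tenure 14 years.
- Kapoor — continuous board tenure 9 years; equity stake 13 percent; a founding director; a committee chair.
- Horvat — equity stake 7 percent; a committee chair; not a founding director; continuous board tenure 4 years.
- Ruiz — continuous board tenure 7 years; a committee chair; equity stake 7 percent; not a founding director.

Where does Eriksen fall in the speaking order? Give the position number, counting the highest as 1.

By the first rule: Eriksen, Kapoor, Abara, Varga, Ruiz and Horvat (each a committee chair); then Takahashi (not a committee chair).
Among Eriksen, Kapoor, Abara, Varga, Ruiz and Horvat, by equity stake (higher first): Eriksen (18 percent) before Kapoor (13 percent) before Abara, Varga, Ruiz and Horvat (7 percent).
Among Abara, Varga, Ruiz and Horvat, by continuous board tenure (higher first): Abara and Varga (17 years) before Ruiz (7 years) before Horvat (4 years).
Abara and Varga are each not a founding director, so the next rule applies.
Among Abara and Varga, alphabetically by surname: Abara before Varga.
Order: Eriksen, Kapoor, Abara, Varga, Ruiz, Horvat, Takahashi. So position 1.

1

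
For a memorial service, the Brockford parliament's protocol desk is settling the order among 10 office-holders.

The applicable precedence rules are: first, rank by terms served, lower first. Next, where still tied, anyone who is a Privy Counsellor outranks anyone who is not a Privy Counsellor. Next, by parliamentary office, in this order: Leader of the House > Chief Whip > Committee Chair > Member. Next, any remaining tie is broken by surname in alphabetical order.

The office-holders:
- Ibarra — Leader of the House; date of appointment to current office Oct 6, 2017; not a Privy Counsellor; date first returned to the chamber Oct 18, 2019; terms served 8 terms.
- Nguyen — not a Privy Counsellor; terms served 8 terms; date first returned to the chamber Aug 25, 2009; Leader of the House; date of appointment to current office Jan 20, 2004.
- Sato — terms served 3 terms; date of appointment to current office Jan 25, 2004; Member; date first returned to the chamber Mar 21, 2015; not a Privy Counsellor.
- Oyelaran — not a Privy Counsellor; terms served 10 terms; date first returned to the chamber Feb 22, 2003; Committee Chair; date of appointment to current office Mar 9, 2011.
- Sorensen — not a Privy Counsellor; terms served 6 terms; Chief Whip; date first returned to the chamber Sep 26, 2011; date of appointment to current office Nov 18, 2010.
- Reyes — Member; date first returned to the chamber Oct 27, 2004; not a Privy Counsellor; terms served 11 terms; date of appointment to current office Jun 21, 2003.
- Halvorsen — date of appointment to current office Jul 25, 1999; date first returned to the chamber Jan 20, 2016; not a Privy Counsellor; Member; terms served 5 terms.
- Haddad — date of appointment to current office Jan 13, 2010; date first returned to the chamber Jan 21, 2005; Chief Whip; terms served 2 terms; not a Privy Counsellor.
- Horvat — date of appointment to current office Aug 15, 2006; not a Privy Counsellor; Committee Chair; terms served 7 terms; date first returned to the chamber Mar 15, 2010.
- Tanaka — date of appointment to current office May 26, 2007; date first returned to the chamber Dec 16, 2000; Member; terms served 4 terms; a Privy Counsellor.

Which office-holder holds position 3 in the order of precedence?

By terms served (lower first): Haddad (2 terms); then Sato (3 terms); then Tanaka (4 terms); then Halvorsen (5 terms); then Sorensen (6 terms); then Horvat (7 terms); then Ibarra and Nguyen (both 8 terms); then Oyelaran (10 terms); then Reyes (11 terms).
Ibarra and Nguyen are each not a Privy Counsellor, so the next rule applies.
Ibarra and Nguyen are each Leader of the House, so the next rule applies.
Among Ibarra and Nguyen, alphabetically by surname: Ibarra before Nguyen.
Order: Haddad, Sato, Tanaka, Halvorsen, Sorensen, Horvat, Ibarra, Nguyen, Oyelaran, Reyes.

Tanaka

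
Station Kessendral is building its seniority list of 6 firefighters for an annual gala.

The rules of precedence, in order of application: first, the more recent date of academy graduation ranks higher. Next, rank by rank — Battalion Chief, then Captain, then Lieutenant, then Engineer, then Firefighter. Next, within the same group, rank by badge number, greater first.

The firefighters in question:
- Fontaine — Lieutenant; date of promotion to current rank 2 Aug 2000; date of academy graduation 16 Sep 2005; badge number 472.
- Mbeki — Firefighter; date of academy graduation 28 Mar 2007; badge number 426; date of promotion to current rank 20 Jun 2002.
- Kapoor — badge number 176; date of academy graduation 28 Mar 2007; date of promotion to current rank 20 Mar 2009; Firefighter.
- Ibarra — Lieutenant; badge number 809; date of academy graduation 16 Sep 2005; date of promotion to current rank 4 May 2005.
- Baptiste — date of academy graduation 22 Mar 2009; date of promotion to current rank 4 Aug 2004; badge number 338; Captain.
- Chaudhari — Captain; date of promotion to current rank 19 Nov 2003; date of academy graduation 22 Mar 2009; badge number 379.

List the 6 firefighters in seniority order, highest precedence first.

Chaudhari, Baptiste, Mbeki, Kapoor, Ibarra, Fontaine

By date of academy graduation (later first): Chaudhari and Baptiste (both 22 Mar 2009); then Mbeki and Kapoor (both 28 Mar 2007); then Ibarra and Fontaine (both 16 Sep 2005).
Chaudhari and Baptiste are each Captain, so the next rule applies.
Among Chaudhari and Baptiste, by badge number (higher first): Chaudhari (379) before Baptiste (338).
Mbeki and Kapoor are each Firefighter, so the next rule applies.
Among Mbeki and Kapoor, by badge number (higher first): Mbeki (426) before Kapoor (176).
Ibarra and Fontaine are each Lieutenant, so the next rule applies.
Among Ibarra and Fontaine, by badge number (higher first): Ibarra (809) before Fontaine (472).
Full order: Chaudhari, Baptiste, Mbeki, Kapoor, Ibarra, Fontaine.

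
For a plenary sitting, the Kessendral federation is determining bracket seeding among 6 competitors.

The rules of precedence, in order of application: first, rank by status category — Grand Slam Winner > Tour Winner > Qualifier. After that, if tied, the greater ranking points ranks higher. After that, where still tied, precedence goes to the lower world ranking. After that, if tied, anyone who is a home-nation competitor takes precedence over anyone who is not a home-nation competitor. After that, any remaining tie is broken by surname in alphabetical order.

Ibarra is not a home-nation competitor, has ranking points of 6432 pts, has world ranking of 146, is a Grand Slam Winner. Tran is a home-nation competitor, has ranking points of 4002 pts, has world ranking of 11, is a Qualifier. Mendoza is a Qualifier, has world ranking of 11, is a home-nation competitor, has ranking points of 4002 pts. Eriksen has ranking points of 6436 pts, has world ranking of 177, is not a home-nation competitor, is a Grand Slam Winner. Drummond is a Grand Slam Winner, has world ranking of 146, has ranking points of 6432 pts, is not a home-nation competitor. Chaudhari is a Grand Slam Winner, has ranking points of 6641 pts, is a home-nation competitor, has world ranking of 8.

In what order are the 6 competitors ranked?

By status category: Chaudhari, Eriksen, Drummond and Ibarra (Grand Slam Winner); then Mendoza and Tran (Qualifier).
Among Chaudhari, Eriksen, Drummond and Ibarra, by ranking points (higher first): Chaudhari (6641 pts) before Eriksen (6436 pts) before Drummond and Ibarra (6432 pts).
Drummond and Ibarra both have world ranking 146, so the next rule applies.
Drummond and Ibarra are each not a home-nation competitor, so the next rule applies.
Among Drummond and Ibarra, alphabetically by surname: Drummond before Ibarra.
Mendoza and Tran both have ranking points 4002 pts, so the next rule applies.
Mendoza and Tran both have world ranking 11, so the next rule applies.
Mendoza and Tran are each a home-nation competitor, so the next rule applies.
Among Mendoza and Tran, alphabetically by surname: Mendoza before Tran.
Full order: Chaudhari, Eriksen, Drummond, Ibarra, Mendoza, Tran.

Chaudhari, Eriksen, Drummond, Ibarra, Mendoza, Tran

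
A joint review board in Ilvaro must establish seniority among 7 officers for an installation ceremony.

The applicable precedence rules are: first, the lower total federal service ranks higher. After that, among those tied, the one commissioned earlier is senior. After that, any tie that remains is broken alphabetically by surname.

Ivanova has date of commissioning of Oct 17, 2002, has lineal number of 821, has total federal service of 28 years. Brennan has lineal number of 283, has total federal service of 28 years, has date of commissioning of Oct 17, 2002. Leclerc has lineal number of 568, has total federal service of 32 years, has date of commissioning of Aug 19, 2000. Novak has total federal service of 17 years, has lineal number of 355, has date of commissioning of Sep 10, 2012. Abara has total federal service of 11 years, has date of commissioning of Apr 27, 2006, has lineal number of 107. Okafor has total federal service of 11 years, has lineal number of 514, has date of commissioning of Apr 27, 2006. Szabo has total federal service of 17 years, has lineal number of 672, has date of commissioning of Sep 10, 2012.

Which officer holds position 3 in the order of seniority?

Novak

By total federal service (lower first): Abara and Okafor (both 11 years); then Novak and Szabo (both 17 years); then Brennan and Ivanova (both 28 years); then Leclerc (32 years).
Abara and Okafor both have date of commissioning Apr 27, 2006, so the next rule applies.
Among Abara and Okafor, alphabetically by surname: Abara before Okafor.
Novak and Szabo both have date of commissioning Sep 10, 2012, so the next rule applies.
Among Novak and Szabo, alphabetically by surname: Novak before Szabo.
Brennan and Ivanova both have date of commissioning Oct 17, 2002, so the next rule applies.
Among Brennan and Ivanova, alphabetically by surname: Brennan before Ivanova.
Order: Abara, Okafor, Novak, Szabo, Brennan, Ivanova, Leclerc.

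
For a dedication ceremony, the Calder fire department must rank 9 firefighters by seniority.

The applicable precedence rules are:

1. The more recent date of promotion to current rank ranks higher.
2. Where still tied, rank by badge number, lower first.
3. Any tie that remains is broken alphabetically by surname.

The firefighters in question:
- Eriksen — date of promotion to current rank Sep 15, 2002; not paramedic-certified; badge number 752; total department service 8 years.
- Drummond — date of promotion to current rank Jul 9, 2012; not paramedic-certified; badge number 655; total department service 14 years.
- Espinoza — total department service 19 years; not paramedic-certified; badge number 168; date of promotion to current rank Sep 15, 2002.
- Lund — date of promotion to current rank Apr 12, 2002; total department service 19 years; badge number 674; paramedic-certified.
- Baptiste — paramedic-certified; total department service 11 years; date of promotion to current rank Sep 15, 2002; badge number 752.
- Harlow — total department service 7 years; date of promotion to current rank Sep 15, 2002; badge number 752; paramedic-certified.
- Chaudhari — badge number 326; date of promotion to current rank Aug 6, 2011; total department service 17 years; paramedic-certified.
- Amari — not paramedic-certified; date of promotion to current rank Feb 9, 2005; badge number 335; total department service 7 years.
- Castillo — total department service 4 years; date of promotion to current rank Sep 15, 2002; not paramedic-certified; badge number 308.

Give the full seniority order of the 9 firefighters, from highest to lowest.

By date of promotion to current rank (later first): Drummond (Jul 9, 2012); then Chaudhari (Aug 6, 2011); then Amari (Feb 9, 2005); then Espinoza, Castillo, Baptiste, Eriksen and Harlow (each Sep 15, 2002); then Lund (Apr 12, 2002).
Among Espinoza, Castillo, Baptiste, Eriksen and Harlow, by badge number (lower first): Espinoza (168) before Castillo (308) before Baptiste, Eriksen and Harlow (752).
Among Baptiste, Eriksen and Harlow, alphabetically by surname: Baptiste before Eriksen before Harlow.
Full order: Drummond, Chaudhari, Amari, Espinoza, Castillo, Baptiste, Eriksen, Harlow, Lund.

Drummond, Chaudhari, Amari, Espinoza, Castillo, Baptiste, Eriksen, Harlow, Lund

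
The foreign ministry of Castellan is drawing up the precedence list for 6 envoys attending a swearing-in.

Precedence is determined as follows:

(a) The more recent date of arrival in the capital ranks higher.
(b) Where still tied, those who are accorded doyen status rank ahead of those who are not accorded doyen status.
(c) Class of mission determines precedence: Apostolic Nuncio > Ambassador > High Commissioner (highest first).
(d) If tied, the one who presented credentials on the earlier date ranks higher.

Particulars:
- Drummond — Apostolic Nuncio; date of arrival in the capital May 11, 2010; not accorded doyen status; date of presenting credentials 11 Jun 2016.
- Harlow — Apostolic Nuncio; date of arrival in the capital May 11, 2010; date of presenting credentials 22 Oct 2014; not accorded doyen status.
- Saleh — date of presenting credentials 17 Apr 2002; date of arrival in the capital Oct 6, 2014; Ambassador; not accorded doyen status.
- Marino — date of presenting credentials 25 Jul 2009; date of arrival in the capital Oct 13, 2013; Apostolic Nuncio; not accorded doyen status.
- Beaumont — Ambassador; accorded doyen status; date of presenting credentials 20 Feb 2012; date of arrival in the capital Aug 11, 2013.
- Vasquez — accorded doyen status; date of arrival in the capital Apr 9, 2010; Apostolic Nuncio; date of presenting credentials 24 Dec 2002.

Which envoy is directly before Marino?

Saleh

By date of arrival in the capital (later first): Saleh (Oct 6, 2014); then Marino (Oct 13, 2013); then Beaumont (Aug 11, 2013); then Harlow and Drummond (both May 11, 2010); then Vasquez (Apr 9, 2010).
Harlow and Drummond are each not accorded doyen status, so the next rule applies.
Harlow and Drummond are each Apostolic Nuncio, so the next rule applies.
Among Harlow and Drummond, by date of presenting credentials (earlier first): Harlow (22 Oct 2014) before Drummond (11 Jun 2016).
Order: Saleh, Marino, Beaumont, Harlow, Drummond, Vasquez.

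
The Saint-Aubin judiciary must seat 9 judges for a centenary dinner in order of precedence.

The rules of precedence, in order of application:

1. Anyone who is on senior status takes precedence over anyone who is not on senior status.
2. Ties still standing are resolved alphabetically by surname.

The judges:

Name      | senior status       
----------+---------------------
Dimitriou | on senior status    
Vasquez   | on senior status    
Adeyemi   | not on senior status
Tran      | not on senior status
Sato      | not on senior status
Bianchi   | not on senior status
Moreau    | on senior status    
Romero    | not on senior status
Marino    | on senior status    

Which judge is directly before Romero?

Bianchi

By the first rule: Dimitriou, Marino, Moreau and Vasquez (each on senior status); then Adeyemi, Bianchi, Romero, Sato and Tran (each not on senior status).
Among Dimitriou, Marino, Moreau and Vasquez, alphabetically by surname: Dimitriou before Marino before Moreau before Vasquez.
Among Adeyemi, Bianchi, Romero, Sato and Tran, alphabetically by surname: Adeyemi before Bianchi before Romero before Sato before Tran.
Order: Dimitriou, Marino, Moreau, Vasquez, Adeyemi, Bianchi, Romero, Sato, Tran.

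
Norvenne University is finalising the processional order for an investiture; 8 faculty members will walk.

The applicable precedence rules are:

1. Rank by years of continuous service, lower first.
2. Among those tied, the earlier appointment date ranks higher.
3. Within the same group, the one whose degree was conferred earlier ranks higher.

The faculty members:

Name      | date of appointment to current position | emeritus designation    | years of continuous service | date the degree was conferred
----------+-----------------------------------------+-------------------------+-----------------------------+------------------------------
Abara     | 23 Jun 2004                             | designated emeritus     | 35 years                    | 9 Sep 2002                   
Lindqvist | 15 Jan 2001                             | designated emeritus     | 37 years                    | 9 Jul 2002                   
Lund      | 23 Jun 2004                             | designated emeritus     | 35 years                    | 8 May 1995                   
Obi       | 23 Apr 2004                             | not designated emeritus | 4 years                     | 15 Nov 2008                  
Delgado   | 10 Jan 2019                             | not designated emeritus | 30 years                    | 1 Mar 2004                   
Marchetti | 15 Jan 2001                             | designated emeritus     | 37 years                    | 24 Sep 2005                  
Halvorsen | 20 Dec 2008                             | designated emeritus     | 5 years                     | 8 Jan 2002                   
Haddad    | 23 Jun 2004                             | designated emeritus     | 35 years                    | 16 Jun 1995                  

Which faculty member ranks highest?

Obi

By years of continuous service (lower first): Obi (4 years); then Halvorsen (5 years); then Delgado (30 years); then Lund, Haddad and Abara (each 35 years); then Lindqvist and Marchetti (both 37 years).
Lund, Haddad and Abara all have date of appointment to current position 23 Jun 2004, so the next rule applies.
Among Lund, Haddad and Abara, by date the degree was conferred (earlier first): Lund (8 May 1995) before Haddad (16 Jun 1995) before Abara (9 Sep 2002).
Lindqvist and Marchetti both have date of appointment to current position 15 Jan 2001, so the next rule applies.
Among Lindqvist and Marchetti, by date the degree was conferred (earlier first): Lindqvist (9 Jul 2002) before Marchetti (24 Sep 2005).
Order: Obi, Halvorsen, Delgado, Lund, Haddad, Abara, Lindqvist, Marchetti.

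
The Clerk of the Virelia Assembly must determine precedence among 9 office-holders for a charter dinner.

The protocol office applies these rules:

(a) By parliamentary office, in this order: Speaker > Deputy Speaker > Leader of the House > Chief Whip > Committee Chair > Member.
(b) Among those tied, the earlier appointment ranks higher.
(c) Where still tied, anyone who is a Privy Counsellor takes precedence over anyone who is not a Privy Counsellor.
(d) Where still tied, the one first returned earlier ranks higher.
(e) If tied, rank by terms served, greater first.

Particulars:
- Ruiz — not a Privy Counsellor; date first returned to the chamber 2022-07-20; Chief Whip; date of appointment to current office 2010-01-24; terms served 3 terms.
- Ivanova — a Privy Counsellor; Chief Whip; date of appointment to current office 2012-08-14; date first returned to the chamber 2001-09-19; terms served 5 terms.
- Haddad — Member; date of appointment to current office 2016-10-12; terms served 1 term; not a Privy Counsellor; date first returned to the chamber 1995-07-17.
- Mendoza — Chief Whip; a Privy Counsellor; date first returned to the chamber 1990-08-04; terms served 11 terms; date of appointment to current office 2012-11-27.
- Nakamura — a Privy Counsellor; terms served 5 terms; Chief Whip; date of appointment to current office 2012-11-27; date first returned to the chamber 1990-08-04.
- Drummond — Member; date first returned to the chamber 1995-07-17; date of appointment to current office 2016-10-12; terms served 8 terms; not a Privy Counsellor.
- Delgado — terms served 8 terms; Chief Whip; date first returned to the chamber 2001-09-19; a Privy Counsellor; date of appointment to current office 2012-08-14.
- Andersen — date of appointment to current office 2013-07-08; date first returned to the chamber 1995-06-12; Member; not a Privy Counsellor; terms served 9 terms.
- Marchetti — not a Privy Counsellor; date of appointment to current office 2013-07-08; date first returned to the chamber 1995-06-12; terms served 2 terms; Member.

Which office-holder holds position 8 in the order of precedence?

By parliamentary office: Ruiz, Delgado, Ivanova, Mendoza and Nakamura (Chief Whip); then Andersen, Marchetti, Drummond and Haddad (Member).
Among Ruiz, Delgado, Ivanova, Mendoza and Nakamura, by date of appointment to current office (earlier first): Ruiz (2010-01-24) before Delgado and Ivanova (2012-08-14) before Mendoza and Nakamura (2012-11-27).
Delgado and Ivanova are each a Privy Counsellor, so the next rule applies.
Delgado and Ivanova both have date first returned to the chamber 2001-09-19, so the next rule applies.
Among Delgado and Ivanova, by terms served (higher first): Delgado (8 terms) before Ivanova (5 terms).
Mendoza and Nakamura are each a Privy Counsellor, so the next rule applies.
Mendoza and Nakamura both have date first returned to the chamber 1990-08-04, so the next rule applies.
Among Mendoza and Nakamura, by terms served (higher first): Mendoza (11 terms) before Nakamura (5 terms).
Among Andersen, Marchetti, Drummond and Haddad, by date of appointment to current office (earlier first): Andersen and Marchetti (2013-07-08) before Drummond and Haddad (2016-10-12).
Andersen and Marchetti are each not a Privy Counsellor, so the next rule applies.
Andersen and Marchetti both have date first returned to the chamber 1995-06-12, so the next rule applies.
Among Andersen and Marchetti, by terms served (higher first): Andersen (9 terms) before Marchetti (2 terms).
Drummond and Haddad are each not a Privy Counsellor, so the next rule applies.
Drummond and Haddad both have date first returned to the chamber 1995-07-17, so the next rule applies.
Among Drummond and Haddad, by terms served (higher first): Drummond (8 terms) before Haddad (1 term).
Order: Ruiz, Delgado, Ivanova, Mendoza, Nakamura, Andersen, Marchetti, Drummond, Haddad.

Drummond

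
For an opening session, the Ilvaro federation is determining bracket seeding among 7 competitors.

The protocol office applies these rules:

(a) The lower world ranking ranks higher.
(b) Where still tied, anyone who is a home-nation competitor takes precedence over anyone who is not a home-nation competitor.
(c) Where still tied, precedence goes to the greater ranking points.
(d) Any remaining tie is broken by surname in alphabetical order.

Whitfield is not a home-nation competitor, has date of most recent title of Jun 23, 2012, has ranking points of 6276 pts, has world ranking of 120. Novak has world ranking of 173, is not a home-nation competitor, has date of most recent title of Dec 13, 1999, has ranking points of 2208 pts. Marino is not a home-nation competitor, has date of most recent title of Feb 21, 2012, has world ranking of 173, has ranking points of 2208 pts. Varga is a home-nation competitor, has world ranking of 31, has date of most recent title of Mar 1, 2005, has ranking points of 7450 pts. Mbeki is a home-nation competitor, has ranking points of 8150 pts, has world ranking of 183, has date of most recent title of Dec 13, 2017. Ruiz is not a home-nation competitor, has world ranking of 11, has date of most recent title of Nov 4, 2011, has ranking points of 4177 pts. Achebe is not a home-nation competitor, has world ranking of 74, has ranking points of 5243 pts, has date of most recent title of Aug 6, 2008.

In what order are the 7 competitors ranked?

Ruiz, Varga, Achebe, Whitfield, Marino, Novak, Mbeki

By world ranking (lower first): Ruiz (11); then Varga (31); then Achebe (74); then Whitfield (120); then Marino and Novak (both 173); then Mbeki (183).
Marino and Novak are each not a home-nation competitor, so the next rule applies.
Marino and Novak both have ranking points 2208 pts, so the next rule applies.
Among Marino and Novak, alphabetically by surname: Marino before Novak.
Full order: Ruiz, Varga, Achebe, Whitfield, Marino, Novak, Mbeki.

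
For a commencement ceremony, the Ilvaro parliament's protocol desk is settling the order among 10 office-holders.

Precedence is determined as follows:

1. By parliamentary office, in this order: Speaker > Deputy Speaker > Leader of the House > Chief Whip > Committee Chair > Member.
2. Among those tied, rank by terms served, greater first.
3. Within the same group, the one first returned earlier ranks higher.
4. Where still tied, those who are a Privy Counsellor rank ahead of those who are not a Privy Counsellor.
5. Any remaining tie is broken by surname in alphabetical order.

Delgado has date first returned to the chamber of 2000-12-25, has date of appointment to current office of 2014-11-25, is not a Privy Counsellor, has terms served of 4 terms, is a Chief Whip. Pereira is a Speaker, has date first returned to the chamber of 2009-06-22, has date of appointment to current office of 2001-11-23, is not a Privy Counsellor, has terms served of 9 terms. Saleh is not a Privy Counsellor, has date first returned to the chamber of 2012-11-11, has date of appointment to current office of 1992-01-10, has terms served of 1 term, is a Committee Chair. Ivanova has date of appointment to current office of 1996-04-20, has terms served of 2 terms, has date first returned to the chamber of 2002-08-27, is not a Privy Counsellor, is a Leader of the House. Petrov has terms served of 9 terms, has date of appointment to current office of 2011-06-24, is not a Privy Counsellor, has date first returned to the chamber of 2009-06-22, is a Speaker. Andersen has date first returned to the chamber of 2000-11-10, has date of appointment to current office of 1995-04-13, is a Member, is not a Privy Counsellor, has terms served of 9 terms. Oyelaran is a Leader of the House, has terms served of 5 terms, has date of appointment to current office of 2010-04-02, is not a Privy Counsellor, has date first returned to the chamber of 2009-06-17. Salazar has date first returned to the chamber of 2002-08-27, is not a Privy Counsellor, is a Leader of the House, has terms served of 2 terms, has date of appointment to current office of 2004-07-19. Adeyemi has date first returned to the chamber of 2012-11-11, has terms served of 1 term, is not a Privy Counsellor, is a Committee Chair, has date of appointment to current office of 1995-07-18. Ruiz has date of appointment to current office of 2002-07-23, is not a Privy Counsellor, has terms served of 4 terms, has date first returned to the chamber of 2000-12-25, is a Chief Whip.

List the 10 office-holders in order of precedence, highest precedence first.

By parliamentary office: Pereira and Petrov (Speaker); then Oyelaran, Ivanova and Salazar (Leader of the House); then Delgado and Ruiz (Chief Whip); then Adeyemi and Saleh (Committee Chair); then Andersen (Member).
Pereira and Petrov both have terms served 9 terms, so the next rule applies.
Pereira and Petrov both have date first returned to the chamber 2009-06-22, so the next rule applies.
Pereira and Petrov are each not a Privy Counsellor, so the next rule applies.
Among Pereira and Petrov, alphabetically by surname: Pereira before Petrov.
Among Oyelaran, Ivanova and Salazar, by terms served (higher first): Oyelaran (5 terms) before Ivanova and Salazar (2 terms).
Ivanova and Salazar both have date first returned to the chamber 2002-08-27, so the next rule applies.
Ivanova and Salazar are each not a Privy Counsellor, so the next rule applies.
Among Ivanova and Salazar, alphabetically by surname: Ivanova before Salazar.
Delgado and Ruiz both have terms served 4 terms, so the next rule applies.
Delgado and Ruiz both have date first returned to the chamber 2000-12-25, so the next rule applies.
Delgado and Ruiz are each not a Privy Counsellor, so the next rule applies.
Among Delgado and Ruiz, alphabetically by surname: Delgado before Ruiz.
Adeyemi and Saleh both have terms served 1 term, so the next rule applies.
Adeyemi and Saleh both have date first returned to the chamber 2012-11-11, so the next rule applies.
Adeyemi and Saleh are each not a Privy Counsellor, so the next rule applies.
Among Adeyemi and Saleh, alphabetically by surname: Adeyemi before Saleh.
Full order: Pereira, Petrov, Oyelaran, Ivanova, Salazar, Delgado, Ruiz, Adeyemi, Saleh, Andersen.

Pereira, Petrov, Oyelaran, Ivanova, Salazar, Delgado, Ruiz, Adeyemi, Saleh, Andersen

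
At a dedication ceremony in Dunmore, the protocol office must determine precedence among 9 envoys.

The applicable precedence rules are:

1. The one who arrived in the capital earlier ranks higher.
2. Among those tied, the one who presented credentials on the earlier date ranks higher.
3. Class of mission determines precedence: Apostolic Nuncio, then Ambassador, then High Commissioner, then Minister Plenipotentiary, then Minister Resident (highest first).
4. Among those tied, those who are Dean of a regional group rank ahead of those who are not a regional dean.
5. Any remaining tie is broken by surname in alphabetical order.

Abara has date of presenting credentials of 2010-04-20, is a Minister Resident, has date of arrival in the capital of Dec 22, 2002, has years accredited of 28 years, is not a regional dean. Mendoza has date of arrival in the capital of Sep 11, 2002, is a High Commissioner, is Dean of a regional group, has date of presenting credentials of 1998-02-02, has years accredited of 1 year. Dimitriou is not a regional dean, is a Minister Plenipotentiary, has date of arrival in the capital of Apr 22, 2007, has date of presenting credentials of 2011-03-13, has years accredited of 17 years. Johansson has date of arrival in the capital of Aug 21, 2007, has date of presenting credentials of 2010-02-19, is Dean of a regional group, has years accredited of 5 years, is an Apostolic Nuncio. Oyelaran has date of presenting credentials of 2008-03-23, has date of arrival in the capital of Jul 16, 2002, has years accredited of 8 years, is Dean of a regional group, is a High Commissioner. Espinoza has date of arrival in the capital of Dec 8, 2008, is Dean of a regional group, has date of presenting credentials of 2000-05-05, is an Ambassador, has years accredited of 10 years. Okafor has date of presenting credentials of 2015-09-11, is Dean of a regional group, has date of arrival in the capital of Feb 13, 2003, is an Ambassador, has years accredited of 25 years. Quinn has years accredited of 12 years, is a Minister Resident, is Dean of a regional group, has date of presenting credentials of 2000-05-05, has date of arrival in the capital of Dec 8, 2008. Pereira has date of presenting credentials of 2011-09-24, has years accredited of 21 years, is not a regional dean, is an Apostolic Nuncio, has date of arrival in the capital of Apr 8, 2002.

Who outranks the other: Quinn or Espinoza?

By date of arrival in the capital (earlier first): Pereira (Apr 8, 2002); then Oyelaran (Jul 16, 2002); then Mendoza (Sep 11, 2002); then Abara (Dec 22, 2002); then Okafor (Feb 13, 2003); then Dimitriou (Apr 22, 2007); then Johansson (Aug 21, 2007); then Espinoza and Quinn (both Dec 8, 2008).
Espinoza and Quinn both have date of presenting credentials 2000-05-05, so the next rule applies.
Among Espinoza and Quinn, by class of mission: Espinoza (Ambassador) before Quinn (Minister Resident).
So Espinoza takes precedence.

Espinoza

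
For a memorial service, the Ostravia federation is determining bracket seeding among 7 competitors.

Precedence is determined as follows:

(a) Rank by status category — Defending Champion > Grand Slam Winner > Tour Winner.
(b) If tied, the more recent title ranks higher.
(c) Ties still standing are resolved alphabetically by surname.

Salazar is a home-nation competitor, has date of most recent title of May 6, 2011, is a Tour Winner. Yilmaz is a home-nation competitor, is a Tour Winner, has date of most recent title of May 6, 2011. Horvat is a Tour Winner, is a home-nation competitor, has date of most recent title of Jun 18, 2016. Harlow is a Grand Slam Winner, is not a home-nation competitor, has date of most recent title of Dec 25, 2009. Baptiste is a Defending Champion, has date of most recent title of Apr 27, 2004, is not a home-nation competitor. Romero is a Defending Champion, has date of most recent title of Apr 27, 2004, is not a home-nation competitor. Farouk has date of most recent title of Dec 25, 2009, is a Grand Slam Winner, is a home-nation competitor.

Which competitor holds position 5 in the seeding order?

Horvat

By status category: Baptiste and Romero (Defending Champion); then Farouk and Harlow (Grand Slam Winner); then Horvat, Salazar and Yilmaz (Tour Winner).
Baptiste and Romero both have date of most recent title Apr 27, 2004, so the next rule applies.
Among Baptiste and Romero, alphabetically by surname: Baptiste before Romero.
Farouk and Harlow both have date of most recent title Dec 25, 2009, so the next rule applies.
Among Farouk and Harlow, alphabetically by surname: Farouk before Harlow.
Among Horvat, Salazar and Yilmaz, by date of most recent title (later first): Horvat (Jun 18, 2016) before Salazar and Yilmaz (May 6, 2011).
Among Salazar and Yilmaz, alphabetically by surname: Salazar before Yilmaz.
Order: Baptiste, Romero, Farouk, Harlow, Horvat, Salazar, Yilmaz.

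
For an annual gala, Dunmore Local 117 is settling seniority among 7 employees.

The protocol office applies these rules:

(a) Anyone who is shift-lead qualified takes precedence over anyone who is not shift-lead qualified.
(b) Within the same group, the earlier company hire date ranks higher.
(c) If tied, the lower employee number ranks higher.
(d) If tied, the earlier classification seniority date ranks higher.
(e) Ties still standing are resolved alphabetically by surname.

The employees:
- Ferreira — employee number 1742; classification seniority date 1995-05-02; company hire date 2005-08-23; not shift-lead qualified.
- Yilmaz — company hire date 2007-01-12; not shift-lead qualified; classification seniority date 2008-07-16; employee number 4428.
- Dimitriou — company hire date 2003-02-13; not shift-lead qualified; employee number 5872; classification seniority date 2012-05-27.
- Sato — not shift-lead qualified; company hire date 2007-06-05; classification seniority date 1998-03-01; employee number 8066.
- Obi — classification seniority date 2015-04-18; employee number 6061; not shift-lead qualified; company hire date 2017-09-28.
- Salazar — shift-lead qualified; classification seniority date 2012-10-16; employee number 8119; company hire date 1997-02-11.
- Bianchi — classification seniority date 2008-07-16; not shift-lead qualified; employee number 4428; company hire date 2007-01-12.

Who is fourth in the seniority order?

Bianchi

By the first rule: Salazar (shift-lead qualified); then Dimitriou, Ferreira, Bianchi, Yilmaz, Sato and Obi (each not shift-lead qualified).
Among Dimitriou, Ferreira, Bianchi, Yilmaz, Sato and Obi, by company hire date (earlier first): Dimitriou (2003-02-13) before Ferreira (2005-08-23) before Bianchi and Yilmaz (2007-01-12) before Sato (2007-06-05) before Obi (2017-09-28).
Bianchi and Yilmaz both have employee number 4428, so the next rule applies.
Bianchi and Yilmaz both have classification seniority date 2008-07-16, so the next rule applies.
Among Bianchi and Yilmaz, alphabetically by surname: Bianchi before Yilmaz.
Order: Salazar, Dimitriou, Ferreira, Bianchi, Yilmaz, Sato, Obi.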